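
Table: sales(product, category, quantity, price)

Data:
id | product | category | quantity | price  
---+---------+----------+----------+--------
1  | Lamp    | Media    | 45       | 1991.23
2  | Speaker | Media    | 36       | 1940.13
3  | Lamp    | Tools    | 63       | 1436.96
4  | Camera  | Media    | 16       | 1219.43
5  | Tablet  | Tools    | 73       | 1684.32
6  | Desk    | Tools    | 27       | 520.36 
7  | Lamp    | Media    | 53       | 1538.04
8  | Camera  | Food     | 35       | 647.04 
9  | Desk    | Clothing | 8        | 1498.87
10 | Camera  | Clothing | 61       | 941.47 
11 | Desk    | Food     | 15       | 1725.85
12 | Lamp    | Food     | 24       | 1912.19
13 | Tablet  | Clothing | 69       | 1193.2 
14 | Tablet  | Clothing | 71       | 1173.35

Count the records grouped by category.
SELECT category, COUNT(*) as count
FROM sales
GROUP BY category

Result:
  Clothing: 4
  Food: 3
  Media: 4
  Tools: 3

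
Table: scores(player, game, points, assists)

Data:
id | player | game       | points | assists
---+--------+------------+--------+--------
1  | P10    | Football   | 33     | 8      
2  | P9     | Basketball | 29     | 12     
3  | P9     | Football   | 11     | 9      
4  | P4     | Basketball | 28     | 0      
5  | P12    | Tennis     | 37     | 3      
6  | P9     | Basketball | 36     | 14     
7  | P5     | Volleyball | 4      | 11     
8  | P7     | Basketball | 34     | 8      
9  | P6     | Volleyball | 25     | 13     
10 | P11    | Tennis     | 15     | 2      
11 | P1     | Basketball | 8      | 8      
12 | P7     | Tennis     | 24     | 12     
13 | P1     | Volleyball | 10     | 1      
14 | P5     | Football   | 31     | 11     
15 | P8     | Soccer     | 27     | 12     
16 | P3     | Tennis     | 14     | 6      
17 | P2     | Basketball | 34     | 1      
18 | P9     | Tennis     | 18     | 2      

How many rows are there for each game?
SELECT game, COUNT(*) as count
FROM scores
GROUP BY game

Result:
  Basketball: 6
  Football: 3
  Soccer: 1
  Tennis: 5
  Volleyball: 3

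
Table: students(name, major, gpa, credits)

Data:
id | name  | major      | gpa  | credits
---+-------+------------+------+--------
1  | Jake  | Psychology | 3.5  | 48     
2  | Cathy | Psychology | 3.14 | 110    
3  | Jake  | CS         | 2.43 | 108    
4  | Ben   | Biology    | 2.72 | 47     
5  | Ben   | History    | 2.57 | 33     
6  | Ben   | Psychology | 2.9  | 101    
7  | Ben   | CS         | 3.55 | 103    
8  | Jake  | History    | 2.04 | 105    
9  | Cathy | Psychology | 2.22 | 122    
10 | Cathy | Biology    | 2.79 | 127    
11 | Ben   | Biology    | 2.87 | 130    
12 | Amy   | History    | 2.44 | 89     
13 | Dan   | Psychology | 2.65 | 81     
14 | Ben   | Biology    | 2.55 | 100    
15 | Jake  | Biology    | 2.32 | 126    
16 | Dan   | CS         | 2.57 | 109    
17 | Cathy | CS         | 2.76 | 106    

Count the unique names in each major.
SELECT major, COUNT(DISTINCT name)
FROM students
GROUP BY major

Result:
  Biology: 3 distinct
  CS: 4 distinct
  History: 3 distinct
  Psychology: 4 distinct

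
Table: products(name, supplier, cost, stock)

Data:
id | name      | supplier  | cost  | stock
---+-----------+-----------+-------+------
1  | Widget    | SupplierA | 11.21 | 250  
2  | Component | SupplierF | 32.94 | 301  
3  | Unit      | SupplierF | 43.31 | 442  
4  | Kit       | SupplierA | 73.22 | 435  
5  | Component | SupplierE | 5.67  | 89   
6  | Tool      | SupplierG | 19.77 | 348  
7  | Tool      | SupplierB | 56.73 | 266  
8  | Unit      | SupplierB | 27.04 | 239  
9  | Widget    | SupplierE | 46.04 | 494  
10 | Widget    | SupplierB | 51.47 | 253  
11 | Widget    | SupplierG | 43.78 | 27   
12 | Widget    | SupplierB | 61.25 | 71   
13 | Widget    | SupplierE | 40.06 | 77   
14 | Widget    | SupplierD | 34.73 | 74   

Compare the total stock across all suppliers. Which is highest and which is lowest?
SELECT supplier, SUM(stock)
FROM products
GROUP BY supplier
ORDER BY SUM(stock)

All groups:
  SupplierD: 74
  SupplierG: 375
  SupplierE: 660
  SupplierA: 685
  SupplierF: 743
  SupplierB: 829

Highest: SupplierB (829)
Lowest: SupplierD (74)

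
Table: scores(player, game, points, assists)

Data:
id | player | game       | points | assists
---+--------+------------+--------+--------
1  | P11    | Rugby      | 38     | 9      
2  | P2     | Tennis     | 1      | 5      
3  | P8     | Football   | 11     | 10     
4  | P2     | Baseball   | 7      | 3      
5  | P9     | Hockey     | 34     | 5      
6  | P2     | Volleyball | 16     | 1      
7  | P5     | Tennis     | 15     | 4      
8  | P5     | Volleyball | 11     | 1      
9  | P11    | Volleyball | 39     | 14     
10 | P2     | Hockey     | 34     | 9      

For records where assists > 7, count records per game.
SELECT game, COUNT(*)
FROM scores
WHERE assists > 7
GROUP BY game

Note: WHERE filters rows before grouping.

Result:
  Football: 1
  Hockey: 1
  Rugby: 1
  Volleyball: 1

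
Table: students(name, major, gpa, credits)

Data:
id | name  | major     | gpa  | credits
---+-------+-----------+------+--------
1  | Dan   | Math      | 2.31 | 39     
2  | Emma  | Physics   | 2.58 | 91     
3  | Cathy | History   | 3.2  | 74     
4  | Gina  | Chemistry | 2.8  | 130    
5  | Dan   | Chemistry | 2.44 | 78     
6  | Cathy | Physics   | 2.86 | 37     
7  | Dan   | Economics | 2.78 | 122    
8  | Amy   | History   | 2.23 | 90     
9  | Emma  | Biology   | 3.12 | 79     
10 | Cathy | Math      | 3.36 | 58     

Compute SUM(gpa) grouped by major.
SELECT major, SUM(gpa) as result
FROM students
GROUP BY major

Result:
  Biology: 3.12
  Chemistry: 5.24
  Economics: 2.78
  History: 5.43
  Math: 5.67
  Physics: 5.44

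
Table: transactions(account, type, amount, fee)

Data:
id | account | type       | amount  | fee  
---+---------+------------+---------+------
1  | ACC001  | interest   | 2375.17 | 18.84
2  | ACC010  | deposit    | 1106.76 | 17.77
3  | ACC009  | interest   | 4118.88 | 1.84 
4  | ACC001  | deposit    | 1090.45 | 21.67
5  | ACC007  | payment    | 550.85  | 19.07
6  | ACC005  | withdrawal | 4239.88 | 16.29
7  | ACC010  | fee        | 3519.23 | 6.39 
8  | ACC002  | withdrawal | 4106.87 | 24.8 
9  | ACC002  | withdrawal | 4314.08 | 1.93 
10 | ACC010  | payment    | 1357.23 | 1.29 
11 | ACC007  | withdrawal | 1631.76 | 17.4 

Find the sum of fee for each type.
SELECT type, SUM(fee) as result
FROM transactions
GROUP BY type

Result:
  deposit: 39.44
  fee: 6.39
  interest: 20.68
  payment: 20.36
  withdrawal: 60.42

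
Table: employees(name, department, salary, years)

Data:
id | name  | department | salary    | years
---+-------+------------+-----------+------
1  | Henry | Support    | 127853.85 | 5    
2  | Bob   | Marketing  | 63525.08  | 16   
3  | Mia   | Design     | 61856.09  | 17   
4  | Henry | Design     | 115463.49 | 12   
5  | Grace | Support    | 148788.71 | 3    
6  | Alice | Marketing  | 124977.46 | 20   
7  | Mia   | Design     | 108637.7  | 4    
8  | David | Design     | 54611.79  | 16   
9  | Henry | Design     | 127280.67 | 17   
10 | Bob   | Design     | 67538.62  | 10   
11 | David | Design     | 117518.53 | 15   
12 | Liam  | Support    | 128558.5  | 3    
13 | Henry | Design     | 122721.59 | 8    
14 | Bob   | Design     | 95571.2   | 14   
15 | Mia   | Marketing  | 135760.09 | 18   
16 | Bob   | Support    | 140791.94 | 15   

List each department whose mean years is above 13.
SELECT department, AVG(years)
FROM employees
GROUP BY department
HAVING AVG(years) > 13

Result:
  Marketing: avg=18.00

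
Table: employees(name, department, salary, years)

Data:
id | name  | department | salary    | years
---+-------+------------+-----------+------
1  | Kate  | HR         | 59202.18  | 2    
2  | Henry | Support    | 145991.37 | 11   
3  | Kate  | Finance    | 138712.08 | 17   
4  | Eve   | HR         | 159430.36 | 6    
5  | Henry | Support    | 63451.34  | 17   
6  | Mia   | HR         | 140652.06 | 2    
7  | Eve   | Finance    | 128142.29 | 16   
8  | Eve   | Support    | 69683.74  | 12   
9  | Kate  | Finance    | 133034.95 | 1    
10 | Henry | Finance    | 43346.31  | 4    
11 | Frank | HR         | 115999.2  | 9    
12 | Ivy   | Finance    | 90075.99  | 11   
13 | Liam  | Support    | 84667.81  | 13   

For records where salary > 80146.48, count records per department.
SELECT department, COUNT(*)
FROM employees
WHERE salary > 80146.48
GROUP BY department

Note: WHERE filters rows before grouping.

Result:
  Finance: 4
  HR: 3
  Support: 2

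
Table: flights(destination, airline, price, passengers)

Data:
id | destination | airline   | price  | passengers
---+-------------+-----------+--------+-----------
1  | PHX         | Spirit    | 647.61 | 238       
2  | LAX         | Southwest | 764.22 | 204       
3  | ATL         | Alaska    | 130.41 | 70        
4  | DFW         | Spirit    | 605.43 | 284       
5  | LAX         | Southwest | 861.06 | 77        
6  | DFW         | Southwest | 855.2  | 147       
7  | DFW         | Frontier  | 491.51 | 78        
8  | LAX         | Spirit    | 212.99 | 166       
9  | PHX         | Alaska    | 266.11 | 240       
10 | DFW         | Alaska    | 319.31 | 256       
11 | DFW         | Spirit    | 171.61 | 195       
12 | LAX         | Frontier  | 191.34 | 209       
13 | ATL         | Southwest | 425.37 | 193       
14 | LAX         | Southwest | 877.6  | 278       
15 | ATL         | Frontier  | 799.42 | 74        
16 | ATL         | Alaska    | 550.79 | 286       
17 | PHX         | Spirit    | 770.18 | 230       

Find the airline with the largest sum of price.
SELECT airline, SUM(price) as val
FROM flights
GROUP BY airline
ORDER BY val DESC
LIMIT 1

Result: Southwest with sum(price) = 3783.45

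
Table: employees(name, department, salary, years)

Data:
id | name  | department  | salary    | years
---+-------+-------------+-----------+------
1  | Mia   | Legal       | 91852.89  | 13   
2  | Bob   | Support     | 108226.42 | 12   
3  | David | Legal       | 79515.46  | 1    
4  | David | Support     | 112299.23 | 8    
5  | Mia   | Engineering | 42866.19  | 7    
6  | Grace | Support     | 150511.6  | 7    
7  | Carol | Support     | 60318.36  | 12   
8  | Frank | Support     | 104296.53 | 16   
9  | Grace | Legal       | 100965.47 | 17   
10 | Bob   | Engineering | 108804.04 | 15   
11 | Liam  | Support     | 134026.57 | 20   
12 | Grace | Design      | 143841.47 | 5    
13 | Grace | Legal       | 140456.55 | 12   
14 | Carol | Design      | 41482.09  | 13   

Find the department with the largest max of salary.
SELECT department, MAX(salary) as val
FROM employees
GROUP BY department
ORDER BY val DESC
LIMIT 1

Result: Support with max(salary) = 150511.60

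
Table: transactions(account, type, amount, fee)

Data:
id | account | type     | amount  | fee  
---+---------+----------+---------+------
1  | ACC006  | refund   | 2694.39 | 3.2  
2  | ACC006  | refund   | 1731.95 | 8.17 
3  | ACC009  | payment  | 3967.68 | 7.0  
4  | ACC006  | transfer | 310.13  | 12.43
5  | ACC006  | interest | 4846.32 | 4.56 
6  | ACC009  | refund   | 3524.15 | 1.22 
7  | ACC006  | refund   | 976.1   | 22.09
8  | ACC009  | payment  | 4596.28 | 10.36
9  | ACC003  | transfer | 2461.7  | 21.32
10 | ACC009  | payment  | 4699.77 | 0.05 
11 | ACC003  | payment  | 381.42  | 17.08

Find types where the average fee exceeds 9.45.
SELECT type, AVG(fee)
FROM transactions
GROUP BY type
HAVING AVG(fee) > 9.45

Result:
  transfer: avg=16.88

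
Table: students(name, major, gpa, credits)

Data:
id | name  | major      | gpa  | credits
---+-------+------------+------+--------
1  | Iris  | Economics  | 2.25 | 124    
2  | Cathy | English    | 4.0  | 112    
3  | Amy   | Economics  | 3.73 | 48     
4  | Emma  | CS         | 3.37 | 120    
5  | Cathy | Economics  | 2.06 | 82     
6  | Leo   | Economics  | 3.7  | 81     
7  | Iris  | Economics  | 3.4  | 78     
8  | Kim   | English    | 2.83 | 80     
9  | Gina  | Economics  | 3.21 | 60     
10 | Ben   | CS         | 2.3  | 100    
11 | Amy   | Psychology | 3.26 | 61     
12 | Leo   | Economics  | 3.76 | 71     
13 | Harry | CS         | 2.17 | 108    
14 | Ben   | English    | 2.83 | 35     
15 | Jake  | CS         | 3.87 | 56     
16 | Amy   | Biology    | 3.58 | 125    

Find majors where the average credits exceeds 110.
SELECT major, AVG(credits)
FROM students
GROUP BY major
HAVING AVG(credits) > 110

Result:
  Biology: avg=125.00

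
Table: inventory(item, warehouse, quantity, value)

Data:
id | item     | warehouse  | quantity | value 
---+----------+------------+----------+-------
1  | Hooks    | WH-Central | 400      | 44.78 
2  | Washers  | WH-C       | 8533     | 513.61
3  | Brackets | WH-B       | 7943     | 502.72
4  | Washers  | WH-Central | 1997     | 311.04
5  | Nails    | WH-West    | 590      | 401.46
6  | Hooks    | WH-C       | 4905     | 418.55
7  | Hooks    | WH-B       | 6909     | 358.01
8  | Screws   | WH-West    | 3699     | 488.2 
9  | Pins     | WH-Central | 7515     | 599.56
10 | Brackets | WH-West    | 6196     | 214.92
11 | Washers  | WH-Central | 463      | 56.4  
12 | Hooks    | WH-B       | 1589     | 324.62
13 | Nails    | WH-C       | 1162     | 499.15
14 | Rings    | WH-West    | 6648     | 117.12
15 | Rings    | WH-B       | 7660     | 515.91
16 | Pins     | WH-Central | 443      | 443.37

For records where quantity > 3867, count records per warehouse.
SELECT warehouse, COUNT(*)
FROM inventory
WHERE quantity > 3867
GROUP BY warehouse

Note: WHERE filters rows before grouping.

Result:
  WH-B: 3
  WH-C: 2
  WH-Central: 1
  WH-West: 2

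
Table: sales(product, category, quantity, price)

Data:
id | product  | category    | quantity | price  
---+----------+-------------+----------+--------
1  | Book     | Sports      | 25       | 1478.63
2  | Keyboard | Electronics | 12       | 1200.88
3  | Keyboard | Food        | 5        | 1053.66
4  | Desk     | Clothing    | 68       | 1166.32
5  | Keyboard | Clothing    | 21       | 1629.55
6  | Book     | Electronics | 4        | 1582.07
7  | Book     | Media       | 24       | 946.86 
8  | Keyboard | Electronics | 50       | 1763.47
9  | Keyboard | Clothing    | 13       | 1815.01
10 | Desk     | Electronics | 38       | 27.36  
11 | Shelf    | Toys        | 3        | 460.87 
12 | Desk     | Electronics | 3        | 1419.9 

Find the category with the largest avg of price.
SELECT category, AVG(price) as val
FROM sales
GROUP BY category
ORDER BY val DESC
LIMIT 1

Result: Clothing with avg(price) = 1536.96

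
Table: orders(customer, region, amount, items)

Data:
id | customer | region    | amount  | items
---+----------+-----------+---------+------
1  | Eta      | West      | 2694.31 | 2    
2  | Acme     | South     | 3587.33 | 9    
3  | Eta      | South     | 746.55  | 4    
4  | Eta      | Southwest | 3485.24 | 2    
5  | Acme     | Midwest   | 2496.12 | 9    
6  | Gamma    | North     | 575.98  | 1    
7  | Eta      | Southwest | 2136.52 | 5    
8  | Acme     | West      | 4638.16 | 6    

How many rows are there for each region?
SELECT region, COUNT(*) as count
FROM orders
GROUP BY region

Result:
  Midwest: 1
  North: 1
  South: 2
  Southwest: 2
  West: 2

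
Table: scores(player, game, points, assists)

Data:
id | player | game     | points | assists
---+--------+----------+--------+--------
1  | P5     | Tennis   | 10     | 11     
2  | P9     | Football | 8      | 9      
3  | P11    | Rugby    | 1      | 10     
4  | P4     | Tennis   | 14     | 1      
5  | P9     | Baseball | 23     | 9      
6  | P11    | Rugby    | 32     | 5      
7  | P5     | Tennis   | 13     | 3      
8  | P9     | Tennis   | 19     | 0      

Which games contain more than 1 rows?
SELECT game, COUNT(*) as cnt
FROM scores
GROUP BY game
HAVING COUNT(*) > 1

Result:
  Rugby: 2
  Tennis: 4

Note: HAVING filters groups after aggregation, WHERE filters rows before.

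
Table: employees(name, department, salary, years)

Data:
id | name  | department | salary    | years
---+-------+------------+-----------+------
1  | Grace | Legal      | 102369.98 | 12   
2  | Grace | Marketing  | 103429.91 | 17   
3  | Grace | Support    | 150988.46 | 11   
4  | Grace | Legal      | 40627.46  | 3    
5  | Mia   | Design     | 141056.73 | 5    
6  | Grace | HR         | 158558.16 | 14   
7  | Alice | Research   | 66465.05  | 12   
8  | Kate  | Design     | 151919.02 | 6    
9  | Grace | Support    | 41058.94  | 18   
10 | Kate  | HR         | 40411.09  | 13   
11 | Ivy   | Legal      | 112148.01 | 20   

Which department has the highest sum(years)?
SELECT department, SUM(years) as val
FROM employees
GROUP BY department
ORDER BY val DESC
LIMIT 1

Result: Legal with sum(years) = 35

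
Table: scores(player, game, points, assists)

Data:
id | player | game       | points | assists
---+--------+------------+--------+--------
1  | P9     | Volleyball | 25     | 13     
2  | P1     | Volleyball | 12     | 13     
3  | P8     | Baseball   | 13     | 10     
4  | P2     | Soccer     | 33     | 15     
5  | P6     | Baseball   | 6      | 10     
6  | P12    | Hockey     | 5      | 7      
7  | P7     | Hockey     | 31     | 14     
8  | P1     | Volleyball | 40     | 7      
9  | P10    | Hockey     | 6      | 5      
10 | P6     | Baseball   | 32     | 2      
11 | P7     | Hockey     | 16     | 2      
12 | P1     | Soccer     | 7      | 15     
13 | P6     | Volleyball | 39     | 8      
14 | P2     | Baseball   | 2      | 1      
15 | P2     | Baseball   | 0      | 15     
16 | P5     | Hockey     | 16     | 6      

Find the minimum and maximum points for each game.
SELECT game, MIN(points), MAX(points)
FROM scores
GROUP BY game

Result:
  Baseball: min=0, max=32
  Hockey: min=5, max=31
  Soccer: min=7, max=33
  Volleyball: min=12, max=40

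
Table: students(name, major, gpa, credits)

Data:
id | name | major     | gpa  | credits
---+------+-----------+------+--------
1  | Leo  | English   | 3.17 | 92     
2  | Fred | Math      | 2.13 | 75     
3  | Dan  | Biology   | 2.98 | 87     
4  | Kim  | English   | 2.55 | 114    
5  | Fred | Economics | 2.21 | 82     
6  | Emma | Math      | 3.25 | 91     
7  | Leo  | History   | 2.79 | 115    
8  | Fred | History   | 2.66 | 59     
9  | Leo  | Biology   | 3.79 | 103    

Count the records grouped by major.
SELECT major, COUNT(*) as count
FROM students
GROUP BY major

Result:
  Biology: 2
  Economics: 1
  English: 2
  History: 2
  Math: 2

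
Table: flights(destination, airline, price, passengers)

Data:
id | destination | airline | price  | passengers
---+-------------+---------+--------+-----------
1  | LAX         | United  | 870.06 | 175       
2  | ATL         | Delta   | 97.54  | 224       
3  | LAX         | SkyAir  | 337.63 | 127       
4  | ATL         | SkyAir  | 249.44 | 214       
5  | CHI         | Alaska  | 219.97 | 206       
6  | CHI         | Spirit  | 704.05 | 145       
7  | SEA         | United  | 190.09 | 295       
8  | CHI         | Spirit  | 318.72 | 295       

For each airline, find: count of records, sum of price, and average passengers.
SELECT airline,
       COUNT(*) as cnt,
       SUM(price) as total_price,
       AVG(passengers) as avg_passengers
FROM flights
GROUP BY airline

Result:
  Alaska: 1 records, 219.97 total price, 206.00 avg passengers
  Delta: 1 records, 97.54 total price, 224.00 avg passengers
  SkyAir: 2 records, 587.07 total price, 170.50 avg passengers
  Spirit: 2 records, 1022.77 total price, 220.00 avg passengers
  United: 2 records, 1060.15 total price, 235.00 avg passengers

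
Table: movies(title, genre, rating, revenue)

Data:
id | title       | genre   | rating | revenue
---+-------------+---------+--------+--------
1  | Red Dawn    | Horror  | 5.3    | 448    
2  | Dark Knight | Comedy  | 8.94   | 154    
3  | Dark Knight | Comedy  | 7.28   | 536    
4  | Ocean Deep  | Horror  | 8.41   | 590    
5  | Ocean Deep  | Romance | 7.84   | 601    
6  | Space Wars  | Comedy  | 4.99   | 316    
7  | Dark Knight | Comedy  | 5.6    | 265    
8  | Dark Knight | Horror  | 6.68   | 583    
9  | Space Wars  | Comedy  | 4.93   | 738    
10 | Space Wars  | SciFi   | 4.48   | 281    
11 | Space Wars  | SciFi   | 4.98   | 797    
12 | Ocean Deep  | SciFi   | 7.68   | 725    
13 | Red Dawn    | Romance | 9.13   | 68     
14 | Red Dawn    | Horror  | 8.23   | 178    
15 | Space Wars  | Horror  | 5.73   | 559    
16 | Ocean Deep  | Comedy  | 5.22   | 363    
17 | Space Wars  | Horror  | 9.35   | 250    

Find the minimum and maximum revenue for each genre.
SELECT genre, MIN(revenue), MAX(revenue)
FROM movies
GROUP BY genre

Result:
  Comedy: min=154, max=738
  Horror: min=178, max=590
  Romance: min=68, max=601
  SciFi: min=281, max=797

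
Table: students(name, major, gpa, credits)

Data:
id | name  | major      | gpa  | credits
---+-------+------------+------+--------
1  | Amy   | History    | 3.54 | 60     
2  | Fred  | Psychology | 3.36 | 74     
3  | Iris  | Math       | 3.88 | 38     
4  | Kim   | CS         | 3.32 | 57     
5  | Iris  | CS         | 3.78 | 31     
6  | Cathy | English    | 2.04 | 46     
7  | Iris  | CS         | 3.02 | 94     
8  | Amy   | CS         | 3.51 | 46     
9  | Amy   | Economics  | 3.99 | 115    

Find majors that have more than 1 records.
SELECT major, COUNT(*) as cnt
FROM students
GROUP BY major
HAVING COUNT(*) > 1

Result:
  CS: 4

Note: HAVING filters groups after aggregation, WHERE filters rows before.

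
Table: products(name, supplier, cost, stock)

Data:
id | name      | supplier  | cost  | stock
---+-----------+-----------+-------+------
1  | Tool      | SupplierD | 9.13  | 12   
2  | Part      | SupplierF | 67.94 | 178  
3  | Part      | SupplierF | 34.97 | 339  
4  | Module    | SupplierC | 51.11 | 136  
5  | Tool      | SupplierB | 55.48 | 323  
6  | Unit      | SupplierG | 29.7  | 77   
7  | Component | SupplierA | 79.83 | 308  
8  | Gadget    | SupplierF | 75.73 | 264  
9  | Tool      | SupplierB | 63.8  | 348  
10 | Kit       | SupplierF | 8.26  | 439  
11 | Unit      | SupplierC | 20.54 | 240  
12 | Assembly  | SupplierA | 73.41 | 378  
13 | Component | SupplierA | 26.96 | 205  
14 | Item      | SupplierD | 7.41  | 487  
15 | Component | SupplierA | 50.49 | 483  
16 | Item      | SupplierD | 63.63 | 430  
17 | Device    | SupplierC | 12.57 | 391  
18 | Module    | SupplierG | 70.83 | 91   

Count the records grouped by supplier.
SELECT supplier, COUNT(*) as count
FROM products
GROUP BY supplier

Result:
  SupplierA: 4
  SupplierB: 2
  SupplierC: 3
  SupplierD: 3
  SupplierF: 4
  SupplierG: 2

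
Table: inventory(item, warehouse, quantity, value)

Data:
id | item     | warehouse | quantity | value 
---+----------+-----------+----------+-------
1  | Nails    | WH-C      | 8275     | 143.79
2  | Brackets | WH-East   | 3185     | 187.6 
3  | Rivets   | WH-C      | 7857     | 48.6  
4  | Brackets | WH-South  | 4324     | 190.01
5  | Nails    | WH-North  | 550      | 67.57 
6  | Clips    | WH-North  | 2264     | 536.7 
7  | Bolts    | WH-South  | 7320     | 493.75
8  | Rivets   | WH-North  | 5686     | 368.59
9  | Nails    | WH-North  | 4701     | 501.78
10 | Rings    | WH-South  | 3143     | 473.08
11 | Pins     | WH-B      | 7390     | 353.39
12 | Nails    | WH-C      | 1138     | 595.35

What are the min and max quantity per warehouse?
SELECT warehouse, MIN(quantity), MAX(quantity)
FROM inventory
GROUP BY warehouse

Result:
  WH-B: min=7390, max=7390
  WH-C: min=1138, max=8275
  WH-East: min=3185, max=3185
  WH-North: min=550, max=5686
  WH-South: min=3143, max=7320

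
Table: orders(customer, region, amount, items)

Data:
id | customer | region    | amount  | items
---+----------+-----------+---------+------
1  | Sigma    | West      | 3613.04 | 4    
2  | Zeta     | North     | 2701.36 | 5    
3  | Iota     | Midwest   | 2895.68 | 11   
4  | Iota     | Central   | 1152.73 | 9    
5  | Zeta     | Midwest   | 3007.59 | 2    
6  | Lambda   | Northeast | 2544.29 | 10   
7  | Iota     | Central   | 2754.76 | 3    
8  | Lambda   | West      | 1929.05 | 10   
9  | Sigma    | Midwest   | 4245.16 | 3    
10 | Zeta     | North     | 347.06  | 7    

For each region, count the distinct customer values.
SELECT region, COUNT(DISTINCT customer)
FROM orders
GROUP BY region

Result:
  Central: 1 distinct
  Midwest: 3 distinct
  North: 1 distinct
  Northeast: 1 distinct
  West: 2 distinct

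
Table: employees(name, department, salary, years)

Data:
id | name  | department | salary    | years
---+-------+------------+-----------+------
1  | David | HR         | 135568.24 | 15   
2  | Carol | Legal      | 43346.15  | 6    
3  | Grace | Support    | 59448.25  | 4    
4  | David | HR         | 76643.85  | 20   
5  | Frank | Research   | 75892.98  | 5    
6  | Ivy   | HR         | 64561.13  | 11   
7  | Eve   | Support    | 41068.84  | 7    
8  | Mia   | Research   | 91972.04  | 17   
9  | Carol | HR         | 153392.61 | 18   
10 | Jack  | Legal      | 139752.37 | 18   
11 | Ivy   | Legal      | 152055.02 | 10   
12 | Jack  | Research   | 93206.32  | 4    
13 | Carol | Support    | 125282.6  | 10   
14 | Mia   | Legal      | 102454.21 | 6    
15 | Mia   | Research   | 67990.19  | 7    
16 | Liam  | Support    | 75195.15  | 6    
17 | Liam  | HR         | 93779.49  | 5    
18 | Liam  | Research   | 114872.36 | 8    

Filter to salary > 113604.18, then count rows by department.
SELECT department, COUNT(*)
FROM employees
WHERE salary > 113604.18
GROUP BY department

Note: WHERE filters rows before grouping.

Result:
  HR: 2
  Legal: 2
  Research: 1
  Support: 1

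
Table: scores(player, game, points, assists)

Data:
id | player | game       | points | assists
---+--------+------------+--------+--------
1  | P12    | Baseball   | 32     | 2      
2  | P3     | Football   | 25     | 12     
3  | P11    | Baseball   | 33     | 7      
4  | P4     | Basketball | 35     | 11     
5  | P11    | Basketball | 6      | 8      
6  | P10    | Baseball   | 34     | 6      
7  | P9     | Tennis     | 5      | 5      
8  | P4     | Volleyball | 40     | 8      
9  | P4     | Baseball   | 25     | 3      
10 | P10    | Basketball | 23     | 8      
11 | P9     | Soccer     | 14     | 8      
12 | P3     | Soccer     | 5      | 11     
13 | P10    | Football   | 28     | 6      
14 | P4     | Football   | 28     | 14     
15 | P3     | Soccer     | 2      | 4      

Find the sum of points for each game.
SELECT game, SUM(points) as result
FROM scores
GROUP BY game

Result:
  Baseball: 124
  Basketball: 64
  Football: 81
  Soccer: 21
  Tennis: 5
  Volleyball: 40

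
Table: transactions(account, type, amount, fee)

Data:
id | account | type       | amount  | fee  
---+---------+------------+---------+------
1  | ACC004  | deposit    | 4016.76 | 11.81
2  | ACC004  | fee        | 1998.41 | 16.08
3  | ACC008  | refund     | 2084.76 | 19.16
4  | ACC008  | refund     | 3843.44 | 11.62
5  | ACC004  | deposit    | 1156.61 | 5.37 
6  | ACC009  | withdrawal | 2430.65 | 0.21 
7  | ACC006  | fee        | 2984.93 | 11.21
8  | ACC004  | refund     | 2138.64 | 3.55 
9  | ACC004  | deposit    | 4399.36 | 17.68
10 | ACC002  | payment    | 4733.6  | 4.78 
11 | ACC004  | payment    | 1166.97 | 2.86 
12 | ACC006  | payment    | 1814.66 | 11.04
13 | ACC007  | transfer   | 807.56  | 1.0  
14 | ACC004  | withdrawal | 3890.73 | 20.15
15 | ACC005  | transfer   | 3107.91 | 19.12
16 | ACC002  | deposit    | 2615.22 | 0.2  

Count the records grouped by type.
SELECT type, COUNT(*) as count
FROM transactions
GROUP BY type

Result:
  deposit: 4
  fee: 2
  payment: 3
  refund: 3
  transfer: 2
  withdrawal: 2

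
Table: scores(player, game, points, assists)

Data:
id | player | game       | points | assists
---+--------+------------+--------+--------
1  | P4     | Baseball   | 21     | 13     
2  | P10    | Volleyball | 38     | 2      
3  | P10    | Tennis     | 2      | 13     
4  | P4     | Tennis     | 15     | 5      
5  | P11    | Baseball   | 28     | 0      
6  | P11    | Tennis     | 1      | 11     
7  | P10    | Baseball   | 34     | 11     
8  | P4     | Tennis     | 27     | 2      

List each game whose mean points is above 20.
SELECT game, AVG(points)
FROM scores
GROUP BY game
HAVING AVG(points) > 20

Result:
  Baseball: avg=27.67
  Volleyball: avg=38.00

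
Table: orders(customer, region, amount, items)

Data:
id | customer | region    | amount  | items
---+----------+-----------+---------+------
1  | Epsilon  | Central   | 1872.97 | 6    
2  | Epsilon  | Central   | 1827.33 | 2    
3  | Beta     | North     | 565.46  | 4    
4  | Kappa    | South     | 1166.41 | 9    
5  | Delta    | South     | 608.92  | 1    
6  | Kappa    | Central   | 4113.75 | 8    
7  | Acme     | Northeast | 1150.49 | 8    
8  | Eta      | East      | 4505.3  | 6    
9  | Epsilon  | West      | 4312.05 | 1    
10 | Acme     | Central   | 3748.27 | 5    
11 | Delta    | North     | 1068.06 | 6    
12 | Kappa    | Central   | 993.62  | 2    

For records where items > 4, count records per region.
SELECT region, COUNT(*)
FROM orders
WHERE items > 4
GROUP BY region

Note: WHERE filters rows before grouping.

Result:
  Central: 3
  East: 1
  North: 1
  Northeast: 1
  South: 1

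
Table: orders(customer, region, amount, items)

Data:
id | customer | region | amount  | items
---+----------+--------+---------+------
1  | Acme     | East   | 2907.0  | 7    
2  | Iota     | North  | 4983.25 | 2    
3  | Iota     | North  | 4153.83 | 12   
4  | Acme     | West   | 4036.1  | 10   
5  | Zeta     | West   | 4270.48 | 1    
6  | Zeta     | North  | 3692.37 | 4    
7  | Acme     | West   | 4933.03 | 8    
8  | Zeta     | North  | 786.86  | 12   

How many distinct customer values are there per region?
SELECT region, COUNT(DISTINCT customer)
FROM orders
GROUP BY region

Result:
  East: 1 distinct
  North: 2 distinct
  West: 2 distinct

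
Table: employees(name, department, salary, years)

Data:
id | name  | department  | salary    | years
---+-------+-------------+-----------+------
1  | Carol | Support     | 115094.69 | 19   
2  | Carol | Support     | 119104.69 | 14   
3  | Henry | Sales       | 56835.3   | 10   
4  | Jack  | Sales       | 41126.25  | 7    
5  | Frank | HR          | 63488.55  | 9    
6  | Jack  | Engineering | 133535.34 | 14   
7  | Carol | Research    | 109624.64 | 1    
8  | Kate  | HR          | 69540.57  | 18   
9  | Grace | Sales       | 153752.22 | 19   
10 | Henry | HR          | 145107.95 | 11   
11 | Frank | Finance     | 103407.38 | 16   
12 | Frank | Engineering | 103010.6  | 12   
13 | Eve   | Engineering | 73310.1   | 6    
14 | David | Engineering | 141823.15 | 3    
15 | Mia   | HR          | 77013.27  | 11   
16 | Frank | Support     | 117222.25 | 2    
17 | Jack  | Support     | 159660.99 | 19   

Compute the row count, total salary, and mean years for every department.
SELECT department,
       COUNT(*) as cnt,
       SUM(salary) as total_salary,
       AVG(years) as avg_years
FROM employees
GROUP BY department

Result:
  Engineering: 4 records, 451679.19 total salary, 8.75 avg years
  Finance: 1 records, 103407.38 total salary, 16.00 avg years
  HR: 4 records, 355150.34 total salary, 12.25 avg years
  Research: 1 records, 109624.64 total salary, 1.00 avg years
  Sales: 3 records, 251713.77 total salary, 12.00 avg years
  Support: 4 records, 511082.62 total salary, 13.50 avg years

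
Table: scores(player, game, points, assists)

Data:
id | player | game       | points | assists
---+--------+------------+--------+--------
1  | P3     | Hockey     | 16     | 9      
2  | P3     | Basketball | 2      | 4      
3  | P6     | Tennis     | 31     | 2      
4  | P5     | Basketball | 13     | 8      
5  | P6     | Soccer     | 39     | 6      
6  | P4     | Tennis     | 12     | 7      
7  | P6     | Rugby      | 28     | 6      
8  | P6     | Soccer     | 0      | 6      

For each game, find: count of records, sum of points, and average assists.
SELECT game,
       COUNT(*) as cnt,
       SUM(points) as total_points,
       AVG(assists) as avg_assists
FROM scores
GROUP BY game

Result:
  Basketball: 2 records, 15 total points, 6.00 avg assists
  Hockey: 1 records, 16 total points, 9.00 avg assists
  Rugby: 1 records, 28 total points, 6.00 avg assists
  Soccer: 2 records, 39 total points, 6.00 avg assists
  Tennis: 2 records, 43 total points, 4.50 avg assists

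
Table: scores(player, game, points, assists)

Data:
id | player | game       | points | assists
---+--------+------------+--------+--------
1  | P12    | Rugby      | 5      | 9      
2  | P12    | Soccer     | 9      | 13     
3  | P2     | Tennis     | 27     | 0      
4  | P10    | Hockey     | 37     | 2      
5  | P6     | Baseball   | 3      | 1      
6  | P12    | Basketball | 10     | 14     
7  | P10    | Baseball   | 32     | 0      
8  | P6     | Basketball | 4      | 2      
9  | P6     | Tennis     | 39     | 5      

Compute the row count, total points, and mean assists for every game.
SELECT game,
       COUNT(*) as cnt,
       SUM(points) as total_points,
       AVG(assists) as avg_assists
FROM scores
GROUP BY game

Result:
  Baseball: 2 records, 35 total points, 0.50 avg assists
  Basketball: 2 records, 14 total points, 8.00 avg assists
  Hockey: 1 records, 37 total points, 2.00 avg assists
  Rugby: 1 records, 5 total points, 9.00 avg assists
  Soccer: 1 records, 9 total points, 13.00 avg assists
  Tennis: 2 records, 66 total points, 2.50 avg assists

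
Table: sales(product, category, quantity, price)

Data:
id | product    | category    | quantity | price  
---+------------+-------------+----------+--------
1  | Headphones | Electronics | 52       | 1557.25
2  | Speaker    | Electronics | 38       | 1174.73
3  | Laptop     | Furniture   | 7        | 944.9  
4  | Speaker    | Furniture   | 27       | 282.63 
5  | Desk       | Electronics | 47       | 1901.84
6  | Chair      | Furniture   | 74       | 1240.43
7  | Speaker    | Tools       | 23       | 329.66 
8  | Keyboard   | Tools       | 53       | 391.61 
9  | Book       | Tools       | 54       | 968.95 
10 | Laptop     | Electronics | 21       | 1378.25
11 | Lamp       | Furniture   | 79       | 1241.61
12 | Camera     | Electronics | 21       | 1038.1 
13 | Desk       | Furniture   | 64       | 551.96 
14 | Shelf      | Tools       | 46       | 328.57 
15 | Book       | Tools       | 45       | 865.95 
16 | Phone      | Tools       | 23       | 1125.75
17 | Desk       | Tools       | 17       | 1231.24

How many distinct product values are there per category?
SELECT category, COUNT(DISTINCT product)
FROM sales
GROUP BY category

Result:
  Electronics: 5 distinct
  Furniture: 5 distinct
  Tools: 6 distinct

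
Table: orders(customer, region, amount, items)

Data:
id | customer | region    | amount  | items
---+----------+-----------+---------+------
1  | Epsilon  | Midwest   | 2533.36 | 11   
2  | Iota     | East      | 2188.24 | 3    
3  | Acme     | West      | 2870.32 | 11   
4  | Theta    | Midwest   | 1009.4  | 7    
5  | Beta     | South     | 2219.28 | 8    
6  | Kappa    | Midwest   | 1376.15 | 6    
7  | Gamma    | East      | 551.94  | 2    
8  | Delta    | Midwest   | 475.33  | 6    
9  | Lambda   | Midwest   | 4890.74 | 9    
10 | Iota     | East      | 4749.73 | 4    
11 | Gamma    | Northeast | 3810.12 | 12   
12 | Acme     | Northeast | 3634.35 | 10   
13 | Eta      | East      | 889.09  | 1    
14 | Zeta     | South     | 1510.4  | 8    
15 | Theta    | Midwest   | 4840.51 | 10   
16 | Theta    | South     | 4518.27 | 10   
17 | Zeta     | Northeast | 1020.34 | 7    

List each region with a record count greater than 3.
SELECT region, COUNT(*) as cnt
FROM orders
GROUP BY region
HAVING COUNT(*) > 3

Result:
  East: 4
  Midwest: 6

Note: HAVING filters groups after aggregation, WHERE filters rows before.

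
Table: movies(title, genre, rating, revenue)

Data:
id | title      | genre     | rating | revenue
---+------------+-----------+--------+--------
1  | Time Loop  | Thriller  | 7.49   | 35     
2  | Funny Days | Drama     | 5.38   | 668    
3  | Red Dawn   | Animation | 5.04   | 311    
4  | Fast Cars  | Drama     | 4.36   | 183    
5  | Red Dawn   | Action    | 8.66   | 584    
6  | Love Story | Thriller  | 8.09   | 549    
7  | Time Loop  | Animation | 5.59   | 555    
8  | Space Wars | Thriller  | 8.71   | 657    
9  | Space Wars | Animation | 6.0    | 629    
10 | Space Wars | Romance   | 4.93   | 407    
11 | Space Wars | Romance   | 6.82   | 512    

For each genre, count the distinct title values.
SELECT genre, COUNT(DISTINCT title)
FROM movies
GROUP BY genre

Result:
  Action: 1 distinct
  Animation: 3 distinct
  Drama: 2 distinct
  Romance: 1 distinct
  Thriller: 3 distinct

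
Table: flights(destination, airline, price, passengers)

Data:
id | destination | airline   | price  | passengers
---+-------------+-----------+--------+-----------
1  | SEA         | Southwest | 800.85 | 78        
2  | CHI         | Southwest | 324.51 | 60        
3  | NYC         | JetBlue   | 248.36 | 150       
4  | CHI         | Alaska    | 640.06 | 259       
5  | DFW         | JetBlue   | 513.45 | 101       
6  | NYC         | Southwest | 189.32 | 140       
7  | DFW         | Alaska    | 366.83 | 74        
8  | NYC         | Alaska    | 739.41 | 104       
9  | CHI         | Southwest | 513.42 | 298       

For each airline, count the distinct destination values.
SELECT airline, COUNT(DISTINCT destination)
FROM flights
GROUP BY airline

Result:
  Alaska: 3 distinct
  JetBlue: 2 distinct
  Southwest: 3 distinct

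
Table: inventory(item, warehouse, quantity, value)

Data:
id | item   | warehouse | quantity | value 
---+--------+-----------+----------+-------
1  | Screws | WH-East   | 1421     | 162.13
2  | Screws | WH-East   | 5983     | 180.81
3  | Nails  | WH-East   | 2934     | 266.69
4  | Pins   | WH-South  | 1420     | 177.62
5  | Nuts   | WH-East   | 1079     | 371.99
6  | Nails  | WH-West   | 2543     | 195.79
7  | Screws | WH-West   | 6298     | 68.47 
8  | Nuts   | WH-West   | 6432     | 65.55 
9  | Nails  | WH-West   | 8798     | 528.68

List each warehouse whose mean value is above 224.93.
SELECT warehouse, AVG(value)
FROM inventory
GROUP BY warehouse
HAVING AVG(value) > 224.93

Result:
  WH-East: avg=245.41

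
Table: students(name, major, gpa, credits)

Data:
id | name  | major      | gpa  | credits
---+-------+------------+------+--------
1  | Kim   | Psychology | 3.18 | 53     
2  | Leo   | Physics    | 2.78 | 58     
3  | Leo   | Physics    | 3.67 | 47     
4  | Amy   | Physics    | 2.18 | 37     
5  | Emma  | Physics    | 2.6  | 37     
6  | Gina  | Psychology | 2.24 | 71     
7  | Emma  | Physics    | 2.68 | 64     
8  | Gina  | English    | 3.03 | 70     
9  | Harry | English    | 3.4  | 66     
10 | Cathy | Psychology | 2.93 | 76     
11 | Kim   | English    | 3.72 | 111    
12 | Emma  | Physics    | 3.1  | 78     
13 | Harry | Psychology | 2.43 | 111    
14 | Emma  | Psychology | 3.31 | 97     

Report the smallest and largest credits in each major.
SELECT major, MIN(credits), MAX(credits)
FROM students
GROUP BY major

Result:
  English: min=66, max=111
  Physics: min=37, max=78
  Psychology: min=53, max=111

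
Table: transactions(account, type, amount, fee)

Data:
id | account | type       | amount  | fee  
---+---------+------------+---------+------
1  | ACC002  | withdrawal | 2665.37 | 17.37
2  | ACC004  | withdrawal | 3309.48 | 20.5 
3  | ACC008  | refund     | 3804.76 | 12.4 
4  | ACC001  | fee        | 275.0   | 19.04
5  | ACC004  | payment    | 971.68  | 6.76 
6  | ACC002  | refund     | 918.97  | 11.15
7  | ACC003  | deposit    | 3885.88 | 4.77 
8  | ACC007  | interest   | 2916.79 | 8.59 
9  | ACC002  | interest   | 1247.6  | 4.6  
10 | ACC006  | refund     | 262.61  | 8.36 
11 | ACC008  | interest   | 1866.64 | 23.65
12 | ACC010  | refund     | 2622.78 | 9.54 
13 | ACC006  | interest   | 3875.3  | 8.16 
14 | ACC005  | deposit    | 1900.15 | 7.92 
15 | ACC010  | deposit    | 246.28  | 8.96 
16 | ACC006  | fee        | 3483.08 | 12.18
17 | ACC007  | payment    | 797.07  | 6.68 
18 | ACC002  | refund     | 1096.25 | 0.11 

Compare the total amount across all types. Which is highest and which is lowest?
SELECT type, SUM(amount)
FROM transactions
GROUP BY type
ORDER BY SUM(amount)

All groups:
  payment: 1768.75
  fee: 3758.08
  withdrawal: 5974.85
  deposit: 6032.31
  refund: 8705.37
  interest: 9906.33

Highest: interest (9906.33)
Lowest: payment (1768.75)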